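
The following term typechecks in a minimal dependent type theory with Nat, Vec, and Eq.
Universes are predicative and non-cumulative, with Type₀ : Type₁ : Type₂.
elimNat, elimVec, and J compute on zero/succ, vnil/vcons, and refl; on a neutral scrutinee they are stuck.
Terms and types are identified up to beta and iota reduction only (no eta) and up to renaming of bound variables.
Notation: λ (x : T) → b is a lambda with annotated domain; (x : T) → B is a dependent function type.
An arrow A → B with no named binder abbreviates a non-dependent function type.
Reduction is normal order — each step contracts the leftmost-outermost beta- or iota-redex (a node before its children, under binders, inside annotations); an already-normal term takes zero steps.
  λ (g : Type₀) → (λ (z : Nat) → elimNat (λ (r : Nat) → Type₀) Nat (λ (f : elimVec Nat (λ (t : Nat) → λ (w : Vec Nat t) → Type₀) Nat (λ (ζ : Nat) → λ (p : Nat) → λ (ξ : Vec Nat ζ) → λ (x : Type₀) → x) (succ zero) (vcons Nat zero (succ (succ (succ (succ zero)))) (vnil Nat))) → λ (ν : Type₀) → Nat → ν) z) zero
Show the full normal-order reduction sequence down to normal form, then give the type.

normal-order reduction sequence:
  λ (g : Type₀) → (λ (z : Nat) → elimNat (λ (r : Nat) → Type₀) Nat (λ (f : elimVec Nat (λ (t : Nat) → λ (w : Vec Nat t) → Type₀) Nat (λ (ζ : Nat) → λ (p : Nat) → λ (ξ : Vec Nat ζ) → λ (x : Type₀) → x) (succ zero) (vcons Nat zero (succ (succ (succ (succ zero)))) (vnil Nat))) → λ (ν : Type₀) → Nat → ν) z) zero
  ~> λ (g : Type₀) → elimNat (λ (z : Nat) → Type₀) Nat (λ (r : elimVec Nat (λ (f : Nat) → λ (t : Vec Nat f) → Type₀) Nat (λ (w : Nat) → λ (ζ : Nat) → λ (p : Vec Nat w) → λ (ξ : Type₀) → ξ) (succ zero) (vcons Nat zero (succ (succ (succ (succ zero)))) (vnil Nat))) → λ (x : Type₀) → Nat → x) zero
  ~> λ (g : Type₀) → Nat
the term's type:
  Type₀ → Type₀


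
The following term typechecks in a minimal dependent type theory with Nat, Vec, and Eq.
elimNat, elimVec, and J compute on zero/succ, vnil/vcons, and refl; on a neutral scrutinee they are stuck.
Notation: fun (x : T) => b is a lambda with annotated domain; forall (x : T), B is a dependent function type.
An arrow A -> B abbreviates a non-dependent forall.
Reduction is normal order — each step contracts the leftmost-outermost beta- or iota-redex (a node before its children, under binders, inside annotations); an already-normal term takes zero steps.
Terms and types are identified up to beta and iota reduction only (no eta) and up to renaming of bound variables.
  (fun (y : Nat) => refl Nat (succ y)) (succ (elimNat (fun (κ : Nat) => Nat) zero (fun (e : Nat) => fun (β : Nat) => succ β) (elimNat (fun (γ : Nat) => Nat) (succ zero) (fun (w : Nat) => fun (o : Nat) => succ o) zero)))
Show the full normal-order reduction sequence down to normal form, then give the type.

reduction (normal order):
  (fun (y : Nat) => refl Nat (succ y)) (succ (elimNat (fun (κ : Nat) => Nat) zero (fun (e : Nat) => fun (β : Nat) => succ β) (elimNat (fun (γ : Nat) => Nat) (succ zero) (fun (w : Nat) => fun (o : Nat) => succ o) zero)))
  ~> refl Nat (succ (succ (elimNat (fun (y : Nat) => Nat) zero (fun (κ : Nat) => fun (e : Nat) => succ e) (elimNat (fun (β : Nat) => Nat) (succ zero) (fun (γ : Nat) => fun (w : Nat) => succ w) zero))))
  ~> refl Nat (succ (succ (elimNat (fun (y : Nat) => Nat) zero (fun (κ : Nat) => fun (e : Nat) => succ e) (succ zero))))
  ~> refl Nat (succ (succ ((fun (y : Nat) => fun (κ : Nat) => succ κ) zero (elimNat (fun (e : Nat) => Nat) zero (fun (β : Nat) => fun (γ : Nat) => succ γ) zero))))
  ~> refl Nat (succ (succ ((fun (y : Nat) => succ y) (elimNat (fun (κ : Nat) => Nat) zero (fun (e : Nat) => fun (β : Nat) => succ β) zero))))
  ~> refl Nat (succ (succ (succ (elimNat (fun (y : Nat) => Nat) zero (fun (κ : Nat) => fun (e : Nat) => succ e) zero))))
  ~> refl Nat (succ (succ (succ zero)))
type:
  Eq Nat (succ (succ (succ zero))) (succ (succ (succ zero)))


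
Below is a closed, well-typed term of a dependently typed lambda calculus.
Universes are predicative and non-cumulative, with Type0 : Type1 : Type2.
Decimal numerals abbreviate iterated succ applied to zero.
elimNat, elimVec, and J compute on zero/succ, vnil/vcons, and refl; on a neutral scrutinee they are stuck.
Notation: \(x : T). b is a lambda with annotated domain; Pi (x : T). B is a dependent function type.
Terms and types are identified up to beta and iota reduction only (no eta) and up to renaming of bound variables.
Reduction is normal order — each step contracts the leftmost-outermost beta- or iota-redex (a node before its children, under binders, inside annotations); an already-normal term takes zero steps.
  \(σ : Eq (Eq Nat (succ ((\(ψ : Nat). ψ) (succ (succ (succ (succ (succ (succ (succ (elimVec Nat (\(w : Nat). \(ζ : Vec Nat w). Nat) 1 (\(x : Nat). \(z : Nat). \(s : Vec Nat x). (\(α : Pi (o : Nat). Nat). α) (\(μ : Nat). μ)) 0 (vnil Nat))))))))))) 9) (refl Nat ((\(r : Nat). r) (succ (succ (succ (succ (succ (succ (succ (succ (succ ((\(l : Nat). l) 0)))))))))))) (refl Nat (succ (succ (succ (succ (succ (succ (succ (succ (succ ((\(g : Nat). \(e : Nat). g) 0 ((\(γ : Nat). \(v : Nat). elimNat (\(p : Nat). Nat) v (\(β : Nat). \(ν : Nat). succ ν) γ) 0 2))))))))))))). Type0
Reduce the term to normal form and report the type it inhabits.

reduced normal form:
  \(σ : Eq (Eq Nat 9 9) (refl Nat 9) (refl Nat 9)). Type0
inferred type:
  Pi (σ : Eq (Eq Nat 9 9) (refl Nat 9) (refl Nat 9)). Type1


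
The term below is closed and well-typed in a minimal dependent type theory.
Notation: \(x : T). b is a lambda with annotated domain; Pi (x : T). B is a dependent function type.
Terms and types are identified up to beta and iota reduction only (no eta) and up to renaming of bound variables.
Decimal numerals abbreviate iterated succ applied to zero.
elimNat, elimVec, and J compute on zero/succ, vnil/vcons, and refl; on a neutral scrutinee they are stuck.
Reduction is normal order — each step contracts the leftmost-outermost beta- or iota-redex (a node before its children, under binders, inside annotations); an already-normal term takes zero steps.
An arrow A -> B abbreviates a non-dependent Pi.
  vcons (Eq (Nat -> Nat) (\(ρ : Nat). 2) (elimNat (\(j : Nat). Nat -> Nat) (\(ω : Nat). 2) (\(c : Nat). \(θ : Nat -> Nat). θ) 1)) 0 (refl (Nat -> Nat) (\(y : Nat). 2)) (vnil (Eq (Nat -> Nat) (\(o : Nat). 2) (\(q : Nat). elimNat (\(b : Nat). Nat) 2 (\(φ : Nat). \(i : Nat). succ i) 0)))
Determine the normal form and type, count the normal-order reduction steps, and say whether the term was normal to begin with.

resulting normal form:
  vcons (Eq (Nat -> Nat) (\(ρ : Nat). 2) (\(j : Nat). 2)) 0 (refl (Nat -> Nat) (\(ω : Nat). 2)) (vnil (Eq (Nat -> Nat) (\(c : Nat). 2) (\(θ : Nat). 2)))
type:
  Vec (Eq (Nat -> Nat) (\(ρ : Nat). 2) (\(j : Nat). 2)) 1
reduction steps (normal order): 5
term was already normal: no
first redex: an elimNat iota-redex


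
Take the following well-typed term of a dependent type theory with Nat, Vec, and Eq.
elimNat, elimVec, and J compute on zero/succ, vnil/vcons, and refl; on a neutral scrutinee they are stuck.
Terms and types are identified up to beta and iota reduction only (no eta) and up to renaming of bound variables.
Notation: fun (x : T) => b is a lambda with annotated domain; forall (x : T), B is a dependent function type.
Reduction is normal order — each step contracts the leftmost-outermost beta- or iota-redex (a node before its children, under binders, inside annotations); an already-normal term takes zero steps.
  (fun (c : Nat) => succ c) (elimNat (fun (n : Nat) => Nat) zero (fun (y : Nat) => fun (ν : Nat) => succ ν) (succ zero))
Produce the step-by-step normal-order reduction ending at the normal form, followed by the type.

normal-order reduction:
  (fun (c : Nat) => succ c) (elimNat (fun (n : Nat) => Nat) zero (fun (y : Nat) => fun (ν : Nat) => succ ν) (succ zero))
  ~> succ (elimNat (fun (c : Nat) => Nat) zero (fun (n : Nat) => fun (y : Nat) => succ y) (succ zero))
  ~> succ ((fun (c : Nat) => fun (n : Nat) => succ n) zero (elimNat (fun (y : Nat) => Nat) zero (fun (ν : Nat) => fun (β : Nat) => succ β) zero))
  ~> succ ((fun (c : Nat) => succ c) (elimNat (fun (n : Nat) => Nat) zero (fun (y : Nat) => fun (ν : Nat) => succ ν) zero))
  ~> succ (succ (elimNat (fun (c : Nat) => Nat) zero (fun (n : Nat) => fun (y : Nat) => succ y) zero))
  ~> succ (succ zero)
inferred type:
  Nat


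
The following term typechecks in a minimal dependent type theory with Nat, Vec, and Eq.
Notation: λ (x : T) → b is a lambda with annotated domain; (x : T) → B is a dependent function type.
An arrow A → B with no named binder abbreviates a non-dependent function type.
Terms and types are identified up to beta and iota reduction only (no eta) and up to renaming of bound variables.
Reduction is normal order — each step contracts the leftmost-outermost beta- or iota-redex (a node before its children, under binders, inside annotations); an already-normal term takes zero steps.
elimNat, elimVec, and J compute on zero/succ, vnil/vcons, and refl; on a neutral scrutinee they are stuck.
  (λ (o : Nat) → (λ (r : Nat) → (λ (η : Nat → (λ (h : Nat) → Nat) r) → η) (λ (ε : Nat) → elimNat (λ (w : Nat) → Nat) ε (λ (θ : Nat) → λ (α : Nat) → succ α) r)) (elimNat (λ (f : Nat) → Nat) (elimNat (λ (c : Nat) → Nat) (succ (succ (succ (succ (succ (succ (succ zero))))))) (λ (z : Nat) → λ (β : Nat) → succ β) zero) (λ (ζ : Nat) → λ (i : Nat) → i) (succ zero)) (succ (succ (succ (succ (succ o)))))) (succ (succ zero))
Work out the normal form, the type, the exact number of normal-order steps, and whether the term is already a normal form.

reduced normal form:
  succ (succ (succ (succ (succ (succ (succ (succ (succ (succ (succ (succ (succ (succ zero)))))))))))))
the term's type:
  Nat
reduction steps (normal order): 31
term was already normal: no
first redex: a beta-redex


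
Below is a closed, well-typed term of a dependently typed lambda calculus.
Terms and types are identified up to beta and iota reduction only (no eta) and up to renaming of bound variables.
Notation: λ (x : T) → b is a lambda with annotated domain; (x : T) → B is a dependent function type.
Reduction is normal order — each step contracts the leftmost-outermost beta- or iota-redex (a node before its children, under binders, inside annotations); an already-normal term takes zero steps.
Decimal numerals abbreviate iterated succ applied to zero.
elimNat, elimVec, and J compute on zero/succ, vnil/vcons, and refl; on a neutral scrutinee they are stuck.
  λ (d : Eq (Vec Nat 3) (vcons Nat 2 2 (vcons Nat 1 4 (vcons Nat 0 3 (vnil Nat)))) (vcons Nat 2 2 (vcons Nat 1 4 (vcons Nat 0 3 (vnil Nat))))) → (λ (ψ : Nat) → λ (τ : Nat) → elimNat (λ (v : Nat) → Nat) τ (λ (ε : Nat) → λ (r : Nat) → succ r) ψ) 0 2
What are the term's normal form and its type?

reduced normal form:
  λ (d : Eq (Vec Nat 3) (vcons Nat 2 2 (vcons Nat 1 4 (vcons Nat 0 3 (vnil Nat)))) (vcons Nat 2 2 (vcons Nat 1 4 (vcons Nat 0 3 (vnil Nat))))) → 2
type:
  (d : Eq (Vec Nat 3) (vcons Nat 2 2 (vcons Nat 1 4 (vcons Nat 0 3 (vnil Nat)))) (vcons Nat 2 2 (vcons Nat 1 4 (vcons Nat 0 3 (vnil Nat))))) → Nat
observation: reduction starts at a beta-redex, and 3 normal-order steps reach the normal form.


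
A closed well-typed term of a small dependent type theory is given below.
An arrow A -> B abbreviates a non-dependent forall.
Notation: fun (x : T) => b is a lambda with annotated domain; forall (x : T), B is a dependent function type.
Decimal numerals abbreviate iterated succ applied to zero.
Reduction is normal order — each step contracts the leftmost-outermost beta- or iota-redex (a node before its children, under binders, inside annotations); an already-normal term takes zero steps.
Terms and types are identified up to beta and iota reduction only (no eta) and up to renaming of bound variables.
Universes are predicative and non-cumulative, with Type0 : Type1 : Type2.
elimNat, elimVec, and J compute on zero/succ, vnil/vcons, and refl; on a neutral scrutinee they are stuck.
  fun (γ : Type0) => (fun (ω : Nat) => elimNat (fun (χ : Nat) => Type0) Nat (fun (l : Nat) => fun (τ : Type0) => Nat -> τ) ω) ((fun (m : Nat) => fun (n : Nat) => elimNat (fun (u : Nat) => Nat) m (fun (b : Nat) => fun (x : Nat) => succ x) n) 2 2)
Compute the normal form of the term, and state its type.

resulting normal form:
  fun (γ : Type0) => Nat -> Nat -> Nat -> Nat -> Nat
the term's type:
  Type0 -> Type0
observation: 23 normal-order steps separate the term from its normal form.


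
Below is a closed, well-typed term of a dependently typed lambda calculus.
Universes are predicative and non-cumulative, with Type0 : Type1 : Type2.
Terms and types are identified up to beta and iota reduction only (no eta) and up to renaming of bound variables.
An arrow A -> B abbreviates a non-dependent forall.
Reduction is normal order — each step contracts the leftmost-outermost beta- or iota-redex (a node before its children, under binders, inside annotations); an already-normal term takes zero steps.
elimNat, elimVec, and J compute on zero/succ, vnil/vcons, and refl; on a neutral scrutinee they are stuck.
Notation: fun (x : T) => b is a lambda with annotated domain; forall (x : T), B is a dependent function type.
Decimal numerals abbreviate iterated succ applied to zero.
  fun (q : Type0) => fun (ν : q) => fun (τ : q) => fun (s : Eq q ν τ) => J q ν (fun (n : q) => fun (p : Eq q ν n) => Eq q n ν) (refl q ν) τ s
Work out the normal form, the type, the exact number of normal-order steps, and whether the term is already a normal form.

reduced normal form:
  fun (q : Type0) => fun (ν : q) => fun (τ : q) => fun (s : Eq q ν τ) => J q ν (fun (n : q) => fun (p : Eq q ν n) => Eq q n ν) (refl q ν) τ s
inferred type:
  forall (q : Type0), forall (ν : q), forall (τ : q), Eq q ν τ -> Eq q τ ν
reduction steps (normal order): 0
started in normal form: yes


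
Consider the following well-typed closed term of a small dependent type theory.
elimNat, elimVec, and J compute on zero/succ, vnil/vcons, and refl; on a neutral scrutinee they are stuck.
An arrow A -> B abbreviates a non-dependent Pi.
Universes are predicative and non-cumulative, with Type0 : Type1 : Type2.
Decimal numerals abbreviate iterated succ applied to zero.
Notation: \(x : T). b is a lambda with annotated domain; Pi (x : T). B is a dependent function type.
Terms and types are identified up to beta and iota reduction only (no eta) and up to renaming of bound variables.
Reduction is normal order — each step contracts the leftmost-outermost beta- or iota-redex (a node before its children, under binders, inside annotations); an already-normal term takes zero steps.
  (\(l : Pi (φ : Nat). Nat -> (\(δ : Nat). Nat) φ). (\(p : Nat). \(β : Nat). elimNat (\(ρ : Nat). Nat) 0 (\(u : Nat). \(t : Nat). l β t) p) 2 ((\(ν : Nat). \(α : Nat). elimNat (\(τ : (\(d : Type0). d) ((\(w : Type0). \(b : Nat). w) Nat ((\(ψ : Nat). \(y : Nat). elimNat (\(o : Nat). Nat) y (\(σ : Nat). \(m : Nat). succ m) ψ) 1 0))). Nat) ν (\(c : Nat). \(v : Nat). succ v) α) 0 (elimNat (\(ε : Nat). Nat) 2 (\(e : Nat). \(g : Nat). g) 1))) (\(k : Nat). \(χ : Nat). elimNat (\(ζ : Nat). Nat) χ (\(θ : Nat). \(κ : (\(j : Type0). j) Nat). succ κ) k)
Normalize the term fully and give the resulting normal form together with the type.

normal form:
  4
type:
  Nat


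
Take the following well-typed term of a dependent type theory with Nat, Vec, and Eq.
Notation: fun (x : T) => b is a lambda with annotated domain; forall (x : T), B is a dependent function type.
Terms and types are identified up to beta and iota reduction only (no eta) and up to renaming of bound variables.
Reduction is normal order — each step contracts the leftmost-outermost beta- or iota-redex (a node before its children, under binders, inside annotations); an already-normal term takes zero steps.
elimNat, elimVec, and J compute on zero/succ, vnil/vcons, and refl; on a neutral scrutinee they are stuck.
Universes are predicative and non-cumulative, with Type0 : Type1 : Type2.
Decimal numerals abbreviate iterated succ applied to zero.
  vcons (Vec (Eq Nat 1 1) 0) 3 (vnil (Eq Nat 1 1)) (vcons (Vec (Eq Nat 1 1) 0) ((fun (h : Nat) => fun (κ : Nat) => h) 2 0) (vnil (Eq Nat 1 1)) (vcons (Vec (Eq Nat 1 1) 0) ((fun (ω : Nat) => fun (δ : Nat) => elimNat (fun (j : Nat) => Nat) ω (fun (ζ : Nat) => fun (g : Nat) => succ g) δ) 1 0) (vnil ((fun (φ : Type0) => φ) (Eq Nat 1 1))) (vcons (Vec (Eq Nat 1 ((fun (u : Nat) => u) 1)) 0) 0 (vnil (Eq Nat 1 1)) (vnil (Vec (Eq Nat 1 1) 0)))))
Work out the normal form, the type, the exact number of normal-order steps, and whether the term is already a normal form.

normal form:
  vcons (Vec (Eq Nat 1 1) 0) 3 (vnil (Eq Nat 1 1)) (vcons (Vec (Eq Nat 1 1) 0) 2 (vnil (Eq Nat 1 1)) (vcons (Vec (Eq Nat 1 1) 0) 1 (vnil (Eq Nat 1 1)) (vcons (Vec (Eq Nat 1 1) 0) 0 (vnil (Eq Nat 1 1)) (vnil (Vec (Eq Nat 1 1) 0)))))
inferred type:
  Vec (Vec (Eq Nat 1 1) 0) 4
normal-order step count: 7
term was already normal: no
first contracted redex: a beta-redex


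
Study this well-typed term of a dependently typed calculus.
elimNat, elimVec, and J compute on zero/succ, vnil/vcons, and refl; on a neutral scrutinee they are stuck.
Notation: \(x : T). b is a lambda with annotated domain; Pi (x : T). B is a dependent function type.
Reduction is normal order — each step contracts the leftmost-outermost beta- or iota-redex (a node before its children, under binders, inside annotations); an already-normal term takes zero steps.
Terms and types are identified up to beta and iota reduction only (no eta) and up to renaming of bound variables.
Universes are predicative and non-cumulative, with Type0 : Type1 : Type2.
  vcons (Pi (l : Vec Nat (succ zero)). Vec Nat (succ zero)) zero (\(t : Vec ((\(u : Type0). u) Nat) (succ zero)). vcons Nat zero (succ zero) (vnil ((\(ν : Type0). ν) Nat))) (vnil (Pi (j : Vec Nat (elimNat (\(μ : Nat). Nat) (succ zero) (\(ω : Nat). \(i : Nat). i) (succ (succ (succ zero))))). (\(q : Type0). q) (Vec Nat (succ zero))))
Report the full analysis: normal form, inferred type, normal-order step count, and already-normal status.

normal form:
  vcons (Pi (l : Vec Nat (succ zero)). Vec Nat (succ zero)) zero (\(t : Vec Nat (succ zero)). vcons Nat zero (succ zero) (vnil Nat)) (vnil (Pi (u : Vec Nat (succ zero)). Vec Nat (succ zero)))
the term's type:
  Vec (Pi (l : Vec Nat (succ zero)). Vec Nat (succ zero)) (succ zero)
reduction steps (normal order): 13
already normal: no
first contracted redex: a beta-redex


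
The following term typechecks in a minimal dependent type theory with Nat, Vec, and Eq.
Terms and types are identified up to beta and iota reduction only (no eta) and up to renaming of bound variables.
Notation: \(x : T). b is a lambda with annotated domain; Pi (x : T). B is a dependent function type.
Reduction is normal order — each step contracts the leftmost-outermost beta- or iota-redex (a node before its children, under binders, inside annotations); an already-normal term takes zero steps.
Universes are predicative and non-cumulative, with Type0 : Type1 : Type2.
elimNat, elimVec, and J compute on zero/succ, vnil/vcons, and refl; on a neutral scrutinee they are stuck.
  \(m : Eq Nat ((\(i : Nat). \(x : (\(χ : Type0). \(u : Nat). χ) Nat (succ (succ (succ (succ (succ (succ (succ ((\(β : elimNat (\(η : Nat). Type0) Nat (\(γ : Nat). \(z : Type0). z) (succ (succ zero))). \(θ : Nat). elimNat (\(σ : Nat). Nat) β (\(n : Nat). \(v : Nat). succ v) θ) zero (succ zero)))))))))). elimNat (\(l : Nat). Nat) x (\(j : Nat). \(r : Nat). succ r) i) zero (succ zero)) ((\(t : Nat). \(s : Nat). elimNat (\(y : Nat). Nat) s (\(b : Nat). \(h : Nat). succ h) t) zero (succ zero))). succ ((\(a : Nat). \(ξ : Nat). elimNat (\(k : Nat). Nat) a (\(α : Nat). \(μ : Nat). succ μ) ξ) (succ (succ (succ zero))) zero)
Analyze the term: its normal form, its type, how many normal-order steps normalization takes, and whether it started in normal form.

reduced normal form:
  \(m : Eq Nat (succ zero) (succ zero)). succ (succ (succ (succ zero)))
type:
  Pi (m : Eq Nat (succ zero) (succ zero)). Nat
steps to reach normal form (normal order): 9
already normal: no
first redex: a beta-redex


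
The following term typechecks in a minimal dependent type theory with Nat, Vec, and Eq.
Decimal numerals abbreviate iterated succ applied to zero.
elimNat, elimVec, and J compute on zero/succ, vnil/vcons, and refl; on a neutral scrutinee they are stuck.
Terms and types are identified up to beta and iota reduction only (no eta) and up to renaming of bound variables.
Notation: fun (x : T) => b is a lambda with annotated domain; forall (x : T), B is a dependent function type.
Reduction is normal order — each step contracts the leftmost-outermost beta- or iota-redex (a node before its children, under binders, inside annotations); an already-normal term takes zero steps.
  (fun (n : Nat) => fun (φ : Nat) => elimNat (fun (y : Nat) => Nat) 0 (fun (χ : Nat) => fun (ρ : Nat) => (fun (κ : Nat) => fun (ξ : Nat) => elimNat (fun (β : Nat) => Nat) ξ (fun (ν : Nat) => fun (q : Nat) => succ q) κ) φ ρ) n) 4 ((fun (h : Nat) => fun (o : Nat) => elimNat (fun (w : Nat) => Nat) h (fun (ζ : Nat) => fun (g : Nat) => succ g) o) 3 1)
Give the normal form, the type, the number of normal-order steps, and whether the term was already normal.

resulting normal form:
  16
inferred type:
  Nat
reduction steps (normal order): 99
started in normal form: no
first redex: a beta-redex


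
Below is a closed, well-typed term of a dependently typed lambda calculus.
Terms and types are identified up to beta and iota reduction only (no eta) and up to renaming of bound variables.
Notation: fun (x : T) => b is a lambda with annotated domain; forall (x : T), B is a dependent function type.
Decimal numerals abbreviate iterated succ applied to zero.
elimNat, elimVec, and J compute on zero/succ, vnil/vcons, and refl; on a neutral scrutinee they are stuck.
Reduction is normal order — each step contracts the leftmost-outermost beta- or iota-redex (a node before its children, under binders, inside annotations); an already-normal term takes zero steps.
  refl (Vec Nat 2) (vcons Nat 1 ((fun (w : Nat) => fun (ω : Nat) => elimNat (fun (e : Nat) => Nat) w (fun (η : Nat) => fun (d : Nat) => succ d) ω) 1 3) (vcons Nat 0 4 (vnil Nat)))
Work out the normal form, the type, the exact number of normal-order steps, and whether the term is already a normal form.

normal form:
  refl (Vec Nat 2) (vcons Nat 1 4 (vcons Nat 0 4 (vnil Nat)))
type:
  Eq (Vec Nat 2) (vcons Nat 1 4 (vcons Nat 0 4 (vnil Nat))) (vcons Nat 1 4 (vcons Nat 0 4 (vnil Nat)))
reduction steps (normal order): 12
already normal: no
first contracted redex: a beta-redex


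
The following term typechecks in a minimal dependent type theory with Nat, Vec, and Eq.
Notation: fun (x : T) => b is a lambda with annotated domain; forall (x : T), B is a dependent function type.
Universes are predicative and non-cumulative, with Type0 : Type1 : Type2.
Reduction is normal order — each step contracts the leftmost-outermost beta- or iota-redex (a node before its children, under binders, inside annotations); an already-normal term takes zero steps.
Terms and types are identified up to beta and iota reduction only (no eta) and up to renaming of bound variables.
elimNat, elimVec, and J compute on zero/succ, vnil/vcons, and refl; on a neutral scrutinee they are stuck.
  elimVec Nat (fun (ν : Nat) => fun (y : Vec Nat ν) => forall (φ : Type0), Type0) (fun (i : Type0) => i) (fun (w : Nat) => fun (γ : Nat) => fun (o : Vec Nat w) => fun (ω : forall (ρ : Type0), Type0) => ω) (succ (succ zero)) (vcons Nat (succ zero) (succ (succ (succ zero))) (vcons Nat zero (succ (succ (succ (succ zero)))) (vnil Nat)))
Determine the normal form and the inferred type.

resulting normal form:
  fun (ν : Type0) => ν
type:
  forall (ν : Type0), Type0


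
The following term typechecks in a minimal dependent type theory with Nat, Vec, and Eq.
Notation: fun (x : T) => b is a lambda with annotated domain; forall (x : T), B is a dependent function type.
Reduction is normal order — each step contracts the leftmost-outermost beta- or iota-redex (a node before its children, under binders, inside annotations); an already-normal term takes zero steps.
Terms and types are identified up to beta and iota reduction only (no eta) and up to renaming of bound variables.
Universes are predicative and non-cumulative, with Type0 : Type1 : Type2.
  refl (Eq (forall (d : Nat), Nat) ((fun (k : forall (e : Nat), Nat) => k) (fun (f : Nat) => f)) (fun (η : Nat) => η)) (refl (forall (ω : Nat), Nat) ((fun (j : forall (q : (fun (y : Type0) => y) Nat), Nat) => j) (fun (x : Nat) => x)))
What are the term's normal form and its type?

reduced normal form:
  refl (Eq (forall (d : Nat), Nat) (fun (k : Nat) => k) (fun (e : Nat) => e)) (refl (forall (f : Nat), Nat) (fun (η : Nat) => η))
type:
  Eq (Eq (forall (d : Nat), Nat) (fun (k : Nat) => k) (fun (e : Nat) => e)) (refl (forall (f : Nat), Nat) (fun (η : Nat) => η)) (refl (forall (ω : Nat), Nat) (fun (j : Nat) => j))
observation: the leftmost-outermost redex is a beta-redex, and normalization takes 2 steps.


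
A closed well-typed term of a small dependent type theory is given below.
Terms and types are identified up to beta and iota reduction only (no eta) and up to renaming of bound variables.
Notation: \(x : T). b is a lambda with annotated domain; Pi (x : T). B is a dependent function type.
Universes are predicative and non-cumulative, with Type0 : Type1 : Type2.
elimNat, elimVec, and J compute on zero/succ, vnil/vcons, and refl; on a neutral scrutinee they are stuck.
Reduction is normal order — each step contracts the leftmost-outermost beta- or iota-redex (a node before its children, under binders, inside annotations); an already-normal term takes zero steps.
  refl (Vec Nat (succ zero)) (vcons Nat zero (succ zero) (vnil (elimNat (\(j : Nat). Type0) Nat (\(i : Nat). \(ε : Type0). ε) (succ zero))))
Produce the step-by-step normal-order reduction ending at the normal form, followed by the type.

reduction (normal order):
  refl (Vec Nat (succ zero)) (vcons Nat zero (succ zero) (vnil (elimNat (\(j : Nat). Type0) Nat (\(i : Nat). \(ε : Type0). ε) (succ zero))))
  ~> refl (Vec Nat (succ zero)) (vcons Nat zero (succ zero) (vnil ((\(j : Nat). \(i : Type0). i) zero (elimNat (\(ε : Nat). Type0) Nat (\(y : Nat). \(ρ : Type0). ρ) zero))))
  ~> refl (Vec Nat (succ zero)) (vcons Nat zero (succ zero) (vnil ((\(j : Type0). j) (elimNat (\(i : Nat). Type0) Nat (\(ε : Nat). \(y : Type0). y) zero))))
  ~> refl (Vec Nat (succ zero)) (vcons Nat zero (succ zero) (vnil (elimNat (\(j : Nat). Type0) Nat (\(i : Nat). \(ε : Type0). ε) zero)))
  ~> refl (Vec Nat (succ zero)) (vcons Nat zero (succ zero) (vnil Nat))
type:
  Eq (Vec Nat (succ zero)) (vcons Nat zero (succ zero) (vnil Nat)) (vcons Nat zero (succ zero) (vnil Nat))


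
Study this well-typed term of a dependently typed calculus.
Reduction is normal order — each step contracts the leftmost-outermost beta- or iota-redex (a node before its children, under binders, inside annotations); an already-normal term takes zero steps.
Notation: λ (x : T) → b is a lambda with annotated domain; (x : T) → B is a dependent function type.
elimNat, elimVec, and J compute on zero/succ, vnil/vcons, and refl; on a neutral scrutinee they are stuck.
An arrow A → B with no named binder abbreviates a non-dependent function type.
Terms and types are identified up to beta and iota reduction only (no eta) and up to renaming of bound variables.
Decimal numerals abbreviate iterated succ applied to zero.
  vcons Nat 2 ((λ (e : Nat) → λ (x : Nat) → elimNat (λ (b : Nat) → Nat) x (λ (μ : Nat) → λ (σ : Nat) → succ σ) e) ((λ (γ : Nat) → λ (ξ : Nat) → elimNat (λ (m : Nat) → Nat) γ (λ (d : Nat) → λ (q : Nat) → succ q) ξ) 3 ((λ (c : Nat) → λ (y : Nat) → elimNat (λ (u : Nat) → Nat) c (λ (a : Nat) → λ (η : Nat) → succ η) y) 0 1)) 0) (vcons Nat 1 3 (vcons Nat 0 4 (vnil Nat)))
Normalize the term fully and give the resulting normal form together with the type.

resulting normal form:
  vcons Nat 2 4 (vcons Nat 1 3 (vcons Nat 0 4 (vnil Nat)))
inferred type:
  Vec Nat 3


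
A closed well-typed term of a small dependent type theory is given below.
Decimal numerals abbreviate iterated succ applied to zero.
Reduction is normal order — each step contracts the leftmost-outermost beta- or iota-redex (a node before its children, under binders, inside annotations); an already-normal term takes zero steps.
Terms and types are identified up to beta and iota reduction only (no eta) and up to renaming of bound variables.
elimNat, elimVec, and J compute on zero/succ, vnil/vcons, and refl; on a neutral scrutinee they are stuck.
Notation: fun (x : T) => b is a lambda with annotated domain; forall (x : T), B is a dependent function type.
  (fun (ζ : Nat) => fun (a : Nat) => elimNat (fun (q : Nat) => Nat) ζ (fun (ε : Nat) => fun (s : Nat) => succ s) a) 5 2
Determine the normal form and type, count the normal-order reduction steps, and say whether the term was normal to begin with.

resulting normal form:
  7
inferred type:
  Nat
normal-order step count: 9
started in normal form: no
first contracted redex: a beta-redex


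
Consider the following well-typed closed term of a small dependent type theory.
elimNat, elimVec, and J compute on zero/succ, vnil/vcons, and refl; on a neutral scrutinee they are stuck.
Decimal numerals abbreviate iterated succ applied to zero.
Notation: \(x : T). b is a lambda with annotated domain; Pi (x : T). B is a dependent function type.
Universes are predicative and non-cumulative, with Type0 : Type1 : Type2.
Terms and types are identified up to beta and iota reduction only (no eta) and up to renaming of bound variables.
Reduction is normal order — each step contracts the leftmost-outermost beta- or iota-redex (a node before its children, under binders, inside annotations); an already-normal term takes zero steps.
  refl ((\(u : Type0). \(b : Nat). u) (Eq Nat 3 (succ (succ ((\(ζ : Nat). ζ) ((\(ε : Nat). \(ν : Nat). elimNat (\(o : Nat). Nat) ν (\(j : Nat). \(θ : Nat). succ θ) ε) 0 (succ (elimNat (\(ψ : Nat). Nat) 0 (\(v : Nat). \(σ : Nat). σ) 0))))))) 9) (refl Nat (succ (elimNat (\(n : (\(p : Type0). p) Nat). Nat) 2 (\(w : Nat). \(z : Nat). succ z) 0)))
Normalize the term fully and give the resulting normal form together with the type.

normal form:
  refl (Eq Nat 3 3) (refl Nat 3)
type:
  Eq (Eq Nat 3 3) (refl Nat 3) (refl Nat 3)
observation: reduction starts at a beta-redex, and 8 normal-order steps reach the normal form.


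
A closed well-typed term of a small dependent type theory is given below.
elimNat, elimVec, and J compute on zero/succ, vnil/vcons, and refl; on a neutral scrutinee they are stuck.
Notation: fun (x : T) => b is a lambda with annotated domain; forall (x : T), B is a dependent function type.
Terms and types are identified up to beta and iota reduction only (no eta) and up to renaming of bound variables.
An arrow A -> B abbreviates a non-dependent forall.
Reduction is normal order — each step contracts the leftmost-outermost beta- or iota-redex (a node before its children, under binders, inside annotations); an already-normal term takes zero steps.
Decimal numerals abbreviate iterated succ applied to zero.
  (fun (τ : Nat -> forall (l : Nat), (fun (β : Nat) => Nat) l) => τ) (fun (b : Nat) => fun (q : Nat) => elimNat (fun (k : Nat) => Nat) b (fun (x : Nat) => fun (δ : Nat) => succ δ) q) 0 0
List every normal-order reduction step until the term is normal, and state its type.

normal-order reduction:
  (fun (τ : Nat -> forall (l : Nat), (fun (β : Nat) => Nat) l) => τ) (fun (b : Nat) => fun (q : Nat) => elimNat (fun (k : Nat) => Nat) b (fun (x : Nat) => fun (δ : Nat) => succ δ) q) 0 0
  ~> (fun (τ : Nat) => fun (l : Nat) => elimNat (fun (β : Nat) => Nat) τ (fun (b : Nat) => fun (q : Nat) => succ q) l) 0 0
  ~> (fun (τ : Nat) => elimNat (fun (l : Nat) => Nat) 0 (fun (β : Nat) => fun (b : Nat) => succ b) τ) 0
  ~> elimNat (fun (τ : Nat) => Nat) 0 (fun (l : Nat) => fun (β : Nat) => succ β) 0
  ~> 0
type:
  Nat


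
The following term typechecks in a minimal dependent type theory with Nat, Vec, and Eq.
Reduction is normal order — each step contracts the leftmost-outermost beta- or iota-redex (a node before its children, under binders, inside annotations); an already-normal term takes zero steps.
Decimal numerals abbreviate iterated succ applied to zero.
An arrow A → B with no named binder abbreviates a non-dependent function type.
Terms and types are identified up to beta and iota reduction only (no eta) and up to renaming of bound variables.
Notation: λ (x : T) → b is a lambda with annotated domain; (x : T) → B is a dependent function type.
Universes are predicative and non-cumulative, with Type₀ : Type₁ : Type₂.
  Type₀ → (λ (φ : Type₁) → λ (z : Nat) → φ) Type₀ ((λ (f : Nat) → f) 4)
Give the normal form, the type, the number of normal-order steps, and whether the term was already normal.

normal form:
  Type₀ → Type₀
type:
  Type₁
normal-order step count: 2
term was already normal: no
first redex: a beta-redex


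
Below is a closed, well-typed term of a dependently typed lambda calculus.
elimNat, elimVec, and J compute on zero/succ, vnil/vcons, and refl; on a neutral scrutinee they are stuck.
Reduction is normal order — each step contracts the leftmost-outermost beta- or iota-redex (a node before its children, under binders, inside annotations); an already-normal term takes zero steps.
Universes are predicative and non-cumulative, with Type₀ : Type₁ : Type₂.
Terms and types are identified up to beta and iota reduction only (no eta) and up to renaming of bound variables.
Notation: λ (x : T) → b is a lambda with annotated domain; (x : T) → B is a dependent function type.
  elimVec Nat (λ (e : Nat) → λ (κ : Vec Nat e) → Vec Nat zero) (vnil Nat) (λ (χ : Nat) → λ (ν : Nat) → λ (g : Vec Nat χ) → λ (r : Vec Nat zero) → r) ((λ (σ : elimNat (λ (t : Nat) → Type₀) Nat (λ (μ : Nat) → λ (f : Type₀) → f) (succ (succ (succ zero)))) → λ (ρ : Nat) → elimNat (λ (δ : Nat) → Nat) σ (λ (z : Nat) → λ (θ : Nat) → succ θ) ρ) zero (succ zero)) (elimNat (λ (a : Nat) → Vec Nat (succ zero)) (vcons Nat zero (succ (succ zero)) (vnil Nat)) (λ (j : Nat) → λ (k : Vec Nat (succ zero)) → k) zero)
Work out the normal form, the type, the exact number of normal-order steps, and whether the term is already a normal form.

resulting normal form:
  vnil Nat
type:
  Vec Nat zero
reduction steps (normal order): 13
already normal: no
first redex: a beta-redex


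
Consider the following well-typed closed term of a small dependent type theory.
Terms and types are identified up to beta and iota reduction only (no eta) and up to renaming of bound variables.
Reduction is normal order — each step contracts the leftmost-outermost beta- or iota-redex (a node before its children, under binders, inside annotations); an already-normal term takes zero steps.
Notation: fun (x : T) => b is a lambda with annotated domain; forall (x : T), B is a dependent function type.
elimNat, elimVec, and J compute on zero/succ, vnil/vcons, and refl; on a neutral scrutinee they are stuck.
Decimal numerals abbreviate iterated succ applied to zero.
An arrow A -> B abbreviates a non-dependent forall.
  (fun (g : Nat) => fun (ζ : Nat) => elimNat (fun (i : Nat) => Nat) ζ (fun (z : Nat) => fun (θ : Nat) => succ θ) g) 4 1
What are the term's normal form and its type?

normal form:
  5
type:
  Nat


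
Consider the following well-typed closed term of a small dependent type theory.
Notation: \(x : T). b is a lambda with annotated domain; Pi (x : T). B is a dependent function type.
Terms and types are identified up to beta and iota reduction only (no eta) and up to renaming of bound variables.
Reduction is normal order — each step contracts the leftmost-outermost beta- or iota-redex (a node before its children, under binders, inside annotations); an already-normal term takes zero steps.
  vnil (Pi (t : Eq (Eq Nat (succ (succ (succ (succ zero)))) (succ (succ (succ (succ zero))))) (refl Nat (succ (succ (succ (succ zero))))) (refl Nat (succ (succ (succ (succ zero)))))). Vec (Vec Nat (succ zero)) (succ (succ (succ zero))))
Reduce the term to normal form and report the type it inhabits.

normal form:
  vnil (Pi (t : Eq (Eq Nat (succ (succ (succ (succ zero)))) (succ (succ (succ (succ zero))))) (refl Nat (succ (succ (succ (succ zero))))) (refl Nat (succ (succ (succ (succ zero)))))). Vec (Vec Nat (succ zero)) (succ (succ (succ zero))))
type:
  Vec (Pi (t : Eq (Eq Nat (succ (succ (succ (succ zero)))) (succ (succ (succ (succ zero))))) (refl Nat (succ (succ (succ (succ zero))))) (refl Nat (succ (succ (succ (succ zero)))))). Vec (Vec Nat (succ zero)) (succ (succ (succ zero)))) zero
observation: the term is already in normal form.


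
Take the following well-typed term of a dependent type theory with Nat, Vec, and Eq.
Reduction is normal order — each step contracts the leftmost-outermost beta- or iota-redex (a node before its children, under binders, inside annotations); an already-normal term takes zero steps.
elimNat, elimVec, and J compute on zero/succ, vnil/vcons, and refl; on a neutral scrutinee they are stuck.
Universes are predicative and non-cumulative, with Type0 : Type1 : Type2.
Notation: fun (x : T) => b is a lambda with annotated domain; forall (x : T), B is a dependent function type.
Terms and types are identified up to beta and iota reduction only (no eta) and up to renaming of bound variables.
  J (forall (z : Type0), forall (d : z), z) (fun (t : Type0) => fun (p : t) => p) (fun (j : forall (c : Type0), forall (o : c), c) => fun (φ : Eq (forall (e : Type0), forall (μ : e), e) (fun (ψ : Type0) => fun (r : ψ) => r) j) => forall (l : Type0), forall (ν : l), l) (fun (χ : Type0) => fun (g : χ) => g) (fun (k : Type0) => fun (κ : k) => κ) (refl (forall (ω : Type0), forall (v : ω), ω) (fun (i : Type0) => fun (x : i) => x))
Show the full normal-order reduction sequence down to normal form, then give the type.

normal-order reduction sequence:
  J (forall (z : Type0), forall (d : z), z) (fun (t : Type0) => fun (p : t) => p) (fun (j : forall (c : Type0), forall (o : c), c) => fun (φ : Eq (forall (e : Type0), forall (μ : e), e) (fun (ψ : Type0) => fun (r : ψ) => r) j) => forall (l : Type0), forall (ν : l), l) (fun (χ : Type0) => fun (g : χ) => g) (fun (k : Type0) => fun (κ : k) => κ) (refl (forall (ω : Type0), forall (v : ω), ω) (fun (i : Type0) => fun (x : i) => x))
  ~> fun (z : Type0) => fun (d : z) => d
the term's type:
  forall (z : Type0), forall (d : z), z


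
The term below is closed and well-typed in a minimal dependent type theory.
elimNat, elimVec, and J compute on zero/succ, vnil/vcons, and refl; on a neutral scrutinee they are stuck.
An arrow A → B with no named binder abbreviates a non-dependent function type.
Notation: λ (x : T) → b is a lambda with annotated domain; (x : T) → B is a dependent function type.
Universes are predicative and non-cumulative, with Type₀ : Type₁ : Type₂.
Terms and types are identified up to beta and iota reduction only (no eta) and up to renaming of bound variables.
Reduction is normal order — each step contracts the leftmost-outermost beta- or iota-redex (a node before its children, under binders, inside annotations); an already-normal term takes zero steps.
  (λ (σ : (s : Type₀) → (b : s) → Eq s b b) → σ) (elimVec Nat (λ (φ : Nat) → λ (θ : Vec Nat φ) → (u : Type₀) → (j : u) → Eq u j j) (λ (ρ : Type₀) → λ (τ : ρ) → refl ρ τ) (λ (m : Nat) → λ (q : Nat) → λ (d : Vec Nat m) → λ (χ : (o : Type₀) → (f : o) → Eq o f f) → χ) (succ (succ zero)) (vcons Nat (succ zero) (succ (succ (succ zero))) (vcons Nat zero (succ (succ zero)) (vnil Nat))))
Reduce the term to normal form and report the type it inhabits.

normal form:
  λ (σ : Type₀) → λ (s : σ) → refl σ s
inferred type:
  (σ : Type₀) → (s : σ) → Eq σ s s
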